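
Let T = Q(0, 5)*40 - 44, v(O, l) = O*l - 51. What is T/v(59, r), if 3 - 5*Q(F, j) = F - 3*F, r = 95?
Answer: -10/2777 ≈ -0.0036010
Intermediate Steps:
v(O, l) = -51 + O*l
Q(F, j) = 3/5 + 2*F/5 (Q(F, j) = 3/5 - (F - 3*F)/5 = 3/5 - (-2)*F/5 = 3/5 + 2*F/5)
T = -20 (T = (3/5 + (2/5)*0)*40 - 44 = (3/5 + 0)*40 - 44 = (3/5)*40 - 44 = 24 - 44 = -20)
T/v(59, r) = -20/(-51 + 59*95) = -20/(-51 + 5605) = -20/5554 = -20*1/5554 = -10/2777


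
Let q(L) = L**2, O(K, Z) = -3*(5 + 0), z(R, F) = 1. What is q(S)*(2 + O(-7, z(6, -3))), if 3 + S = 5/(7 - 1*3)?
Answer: -637/16 ≈ -39.813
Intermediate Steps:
O(K, Z) = -15 (O(K, Z) = -3*5 = -15)
S = -7/4 (S = -3 + 5/(7 - 1*3) = -3 + 5/(7 - 3) = -3 + 5/4 = -7/4 ≈ -1.7500)
q(S)*(2 + O(-7, z(6, -3))) = (-7/4)**2*(2 - 15) = (49/16)*(-13) = -637/16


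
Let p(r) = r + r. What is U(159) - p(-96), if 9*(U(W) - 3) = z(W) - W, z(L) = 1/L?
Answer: 253765/1431 ≈ 177.33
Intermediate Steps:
p(r) = 2*r
z(L) = 1/L
U(W) = 3 - W/9 + 1/(9*W) (U(W) = 3 + (1/W - W)/9 = 3 + (-W/9 + 1/(9*W)) = 3 - W/9 + 1/(9*W))
U(159) - p(-96) = (1/9)*(1 + 159*(27 - 1*159))/159 - 2*(-96) = (1/9)*(1/159)*(1 + 159*(27 - 159)) - 1*(-192) = (1/9)*(1/159)*(1 + 159*(-132)) + 192 = (1/9)*(1/159)*(1 - 20988) + 192 = (1/9)*(1/159)*(-20987) + 192 = -20987/1431 + 192 = 253765/1431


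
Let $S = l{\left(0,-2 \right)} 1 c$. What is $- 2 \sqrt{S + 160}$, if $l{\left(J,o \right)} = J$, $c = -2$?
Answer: $- 8 \sqrt{10} \approx -25.298$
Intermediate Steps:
$S = 0$ ($S = 0 \cdot 1 \left(-2\right) = 0 \left(-2\right) = 0$)
$- 2 \sqrt{S + 160} = - 2 \sqrt{0 + 160} = - 2 \sqrt{160} = - 2 \cdot 4 \sqrt{10} = - 8 \sqrt{10}$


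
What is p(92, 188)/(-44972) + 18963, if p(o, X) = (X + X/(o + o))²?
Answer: 1804457737151/95160752 ≈ 18962.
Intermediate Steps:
p(o, X) = (X + X/(2*o))² (p(o, X) = (X + X/((2*o)))² = (X + X*(1/(2*o)))² = (X + X/(2*o))²)
p(92, 188)/(-44972) + 18963 = ((¼)*188²*(1 + 2*92)²/92²)/(-44972) + 18963 = ((¼)*35344*(1/8464)*(1 + 184)²)*(-1/44972) + 18963 = ((¼)*35344*(1/8464)*185²)*(-1/44972) + 18963 = ((¼)*35344*(1/8464)*34225)*(-1/44972) + 18963 = (75603025/2116)*(-1/44972) + 18963 = -75603025/95160752 + 18963 = 1804457737151/95160752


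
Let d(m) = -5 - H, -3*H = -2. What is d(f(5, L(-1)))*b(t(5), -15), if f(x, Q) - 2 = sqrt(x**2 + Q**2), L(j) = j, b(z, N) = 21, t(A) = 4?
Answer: -119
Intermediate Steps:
H = 2/3 (H = -1/3*(-2) = 2/3 ≈ 0.66667)
f(x, Q) = 2 + sqrt(Q**2 + x**2) (f(x, Q) = 2 + sqrt(x**2 + Q**2) = 2 + sqrt(Q**2 + x**2))
d(m) = -17/3 (d(m) = -5 - 1*2/3 = -5 - 2/3 = -17/3)
d(f(5, L(-1)))*b(t(5), -15) = -17/3*21 = -119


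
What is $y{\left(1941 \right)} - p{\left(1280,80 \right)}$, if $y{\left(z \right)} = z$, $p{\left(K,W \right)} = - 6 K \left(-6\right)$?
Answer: $-44139$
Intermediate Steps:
$p{\left(K,W \right)} = 36 K$
$y{\left(1941 \right)} - p{\left(1280,80 \right)} = 1941 - 36 \cdot 1280 = 1941 - 46080 = -44139$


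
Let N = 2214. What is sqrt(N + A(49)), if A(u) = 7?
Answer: sqrt(2221) ≈ 47.128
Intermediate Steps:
sqrt(N + A(49)) = sqrt(2214 + 7) = sqrt(2221)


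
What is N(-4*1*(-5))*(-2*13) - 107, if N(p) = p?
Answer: -627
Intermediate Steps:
N(-4*1*(-5))*(-2*13) - 107 = (-4*1*(-5))*(-2*13) - 107 = -4*(-5)*(-26) - 107 = 20*(-26) - 107 = -520 - 107 = -627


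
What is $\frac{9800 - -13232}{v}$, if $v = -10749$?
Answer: $- \frac{23032}{10749} \approx -2.1427$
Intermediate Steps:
$\frac{9800 - -13232}{v} = \frac{9800 - -13232}{-10749} = \left(9800 + 13232\right) \left(- \frac{1}{10749}\right) = 23032 \left(- \frac{1}{10749}\right) = - \frac{23032}{10749}$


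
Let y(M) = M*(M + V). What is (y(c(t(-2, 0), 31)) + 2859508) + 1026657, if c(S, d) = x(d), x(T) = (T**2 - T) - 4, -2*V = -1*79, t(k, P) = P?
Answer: 4780218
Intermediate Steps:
V = 79/2 (V = -(-1)*79/2 = -1/2*(-79) = 79/2 ≈ 39.500)
x(T) = -4 + T**2 - T
c(S, d) = -4 + d**2 - d
y(M) = M*(79/2 + M) (y(M) = M*(M + 79/2) = M*(79/2 + M))
(y(c(t(-2, 0), 31)) + 2859508) + 1026657 = ((-4 + 31**2 - 1*31)*(79 + 2*(-4 + 31**2 - 1*31))/2 + 2859508) + 1026657 = ((-4 + 961 - 31)*(79 + 2*(-4 + 961 - 31))/2 + 2859508) + 1026657 = ((1/2)*926*(79 + 2*926) + 2859508) + 1026657 = ((1/2)*926*(79 + 1852) + 2859508) + 1026657 = ((1/2)*926*1931 + 2859508) + 1026657 = (894053 + 2859508) + 1026657 = 3753561 + 1026657 = 4780218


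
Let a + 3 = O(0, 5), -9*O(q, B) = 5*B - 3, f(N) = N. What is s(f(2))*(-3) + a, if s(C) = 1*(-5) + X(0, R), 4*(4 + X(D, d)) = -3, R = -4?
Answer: 857/36 ≈ 23.806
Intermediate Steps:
X(D, d) = -19/4 (X(D, d) = -4 + (¼)*(-3) = -4 - ¾ = -19/4)
O(q, B) = ⅓ - 5*B/9 (O(q, B) = -(5*B - 3)/9 = -(-3 + 5*B)/9 = ⅓ - 5*B/9)
a = -49/9 (a = -3 + (⅓ - 5/9*5) = -3 + (⅓ - 25/9) = -3 - 22/9 = -49/9 ≈ -5.4444)
s(C) = -39/4 (s(C) = 1*(-5) - 19/4 = -5 - 19/4 = -39/4)
s(f(2))*(-3) + a = -39/4*(-3) - 49/9 = 117/4 - 49/9 = 857/36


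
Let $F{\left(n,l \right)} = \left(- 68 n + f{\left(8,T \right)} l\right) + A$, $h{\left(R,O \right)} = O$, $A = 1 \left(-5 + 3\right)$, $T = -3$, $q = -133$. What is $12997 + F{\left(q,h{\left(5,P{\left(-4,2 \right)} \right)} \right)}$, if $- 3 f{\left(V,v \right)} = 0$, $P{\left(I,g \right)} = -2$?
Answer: $22039$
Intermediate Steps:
$f{\left(V,v \right)} = 0$ ($f{\left(V,v \right)} = \left(- \frac{1}{3}\right) 0 = 0$)
$A = -2$ ($A = 1 \left(-2\right) = -2$)
$F{\left(n,l \right)} = -2 - 68 n$ ($F{\left(n,l \right)} = \left(- 68 n + 0 l\right) - 2 = \left(- 68 n + 0\right) - 2 = - 68 n - 2 = -2 - 68 n$)
$12997 + F{\left(q,h{\left(5,P{\left(-4,2 \right)} \right)} \right)} = 12997 - -9042 = 12997 + \left(-2 + 9044\right) = 12997 + 9042 = 22039$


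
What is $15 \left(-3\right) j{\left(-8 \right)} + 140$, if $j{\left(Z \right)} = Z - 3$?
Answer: $635$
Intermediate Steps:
$j{\left(Z \right)} = -3 + Z$ ($j{\left(Z \right)} = Z - 3 = -3 + Z$)
$15 \left(-3\right) j{\left(-8 \right)} + 140 = 15 \left(-3\right) \left(-3 - 8\right) + 140 = \left(-45\right) \left(-11\right) + 140 = 495 + 140 = 635$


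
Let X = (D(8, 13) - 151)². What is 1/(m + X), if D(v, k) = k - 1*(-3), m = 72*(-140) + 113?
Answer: 1/8258 ≈ 0.00012109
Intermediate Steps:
m = -9967 (m = -10080 + 113 = -9967)
D(v, k) = 3 + k (D(v, k) = k + 3 = 3 + k)
X = 18225 (X = ((3 + 13) - 151)² = (16 - 151)² = (-135)² = 18225)
1/(m + X) = 1/(-9967 + 18225) = 1/8258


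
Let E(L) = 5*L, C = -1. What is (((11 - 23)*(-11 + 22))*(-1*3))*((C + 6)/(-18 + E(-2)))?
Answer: -495/7 ≈ -70.714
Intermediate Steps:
(((11 - 23)*(-11 + 22))*(-1*3))*((C + 6)/(-18 + E(-2))) = (((11 - 23)*(-11 + 22))*(-1*3))*((-1 + 6)/(-18 + 5*(-2))) = (-12*11*(-3))*(5/(-18 - 10)) = (-132*(-3))*(5/(-28)) = 396*(5*(-1/28)) = 396*(-5/28) = -495/7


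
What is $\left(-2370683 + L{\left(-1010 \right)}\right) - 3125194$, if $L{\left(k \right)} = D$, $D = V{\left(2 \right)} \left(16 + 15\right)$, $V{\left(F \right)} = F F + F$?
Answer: $-5495691$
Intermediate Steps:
$V{\left(F \right)} = F + F^{2}$ ($V{\left(F \right)} = F^{2} + F = F + F^{2}$)
$D = 186$ ($D = 2 \left(1 + 2\right) \left(16 + 15\right) = 2 \cdot 3 \cdot 31 = 6 \cdot 31 = 186$)
$L{\left(k \right)} = 186$
$\left(-2370683 + L{\left(-1010 \right)}\right) - 3125194 = \left(-2370683 + 186\right) - 3125194 = -2370497 - 3125194 = -5495691$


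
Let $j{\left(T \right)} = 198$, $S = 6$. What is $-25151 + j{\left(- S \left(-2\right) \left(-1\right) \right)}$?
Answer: $-24953$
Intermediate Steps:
$-25151 + j{\left(- S \left(-2\right) \left(-1\right) \right)} = -25151 + 198 = -24953$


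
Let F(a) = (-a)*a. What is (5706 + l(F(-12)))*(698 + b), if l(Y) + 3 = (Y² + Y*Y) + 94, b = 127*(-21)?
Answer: -93072661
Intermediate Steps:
F(a) = -a²
b = -2667
l(Y) = 91 + 2*Y² (l(Y) = -3 + ((Y² + Y*Y) + 94) = -3 + ((Y² + Y²) + 94) = -3 + (2*Y² + 94) = -3 + (94 + 2*Y²) = 91 + 2*Y²)
(5706 + l(F(-12)))*(698 + b) = (5706 + (91 + 2*(-1*(-12)²)²))*(698 - 2667) = (5706 + (91 + 2*(-1*144)²))*(-1969) = (5706 + (91 + 2*(-144)²))*(-1969) = (5706 + (91 + 2*20736))*(-1969) = (5706 + (91 + 41472))*(-1969) = (5706 + 41563)*(-1969) = 47269*(-1969) = -93072661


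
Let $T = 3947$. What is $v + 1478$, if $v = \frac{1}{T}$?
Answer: $\frac{5833667}{3947} \approx 1478.0$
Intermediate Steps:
$v = \frac{1}{3947} \approx 0.00025336$
$v + 1478 = \frac{1}{3947} + 1478 = \frac{5833667}{3947}$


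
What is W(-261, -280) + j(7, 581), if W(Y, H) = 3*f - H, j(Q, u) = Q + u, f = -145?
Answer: 433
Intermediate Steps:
W(Y, H) = -435 - H (W(Y, H) = 3*(-145) - H = -435 - H)
W(-261, -280) + j(7, 581) = (-435 - 1*(-280)) + (7 + 581) = (-435 + 280) + 588 = -155 + 588 = 433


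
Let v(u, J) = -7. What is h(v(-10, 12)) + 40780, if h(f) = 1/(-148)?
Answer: 6035439/148 ≈ 40780.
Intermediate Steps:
h(f) = -1/148
h(v(-10, 12)) + 40780 = -1/148 + 40780 = 6035439/148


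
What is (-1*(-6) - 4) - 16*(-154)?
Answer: 2466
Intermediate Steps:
(-1*(-6) - 4) - 16*(-154) = (6 - 4) + 2464 = 2 + 2464 = 2466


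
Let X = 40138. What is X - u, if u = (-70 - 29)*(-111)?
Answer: 29149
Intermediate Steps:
u = 10989 (u = -99*(-111) = 10989)
X - u = 40138 - 1*10989 = 40138 - 10989 = 29149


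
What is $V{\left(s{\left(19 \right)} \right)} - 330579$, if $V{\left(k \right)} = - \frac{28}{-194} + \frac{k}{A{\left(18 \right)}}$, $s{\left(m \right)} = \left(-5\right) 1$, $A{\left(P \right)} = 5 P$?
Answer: $- \frac{577190779}{1746} \approx -3.3058 \cdot 10^{5}$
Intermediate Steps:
$s{\left(m \right)} = -5$
$V{\left(k \right)} = \frac{14}{97} + \frac{k}{90}$ ($V{\left(k \right)} = - \frac{28}{-194} + \frac{k}{5 \cdot 18} = \left(-28\right) \left(- \frac{1}{194}\right) + \frac{k}{90} = \frac{14}{97} + k \frac{1}{90} = \frac{14}{97} + \frac{k}{90}$)
$V{\left(s{\left(19 \right)} \right)} - 330579 = \left(\frac{14}{97} + \frac{1}{90} \left(-5\right)\right) - 330579 = \left(\frac{14}{97} - \frac{1}{18}\right) - 330579 = \frac{155}{1746} - 330579 = - \frac{577190779}{1746}$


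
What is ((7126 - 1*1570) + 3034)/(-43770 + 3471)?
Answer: -8590/40299 ≈ -0.21316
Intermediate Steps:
((7126 - 1*1570) + 3034)/(-43770 + 3471) = ((7126 - 1570) + 3034)/(-40299) = (5556 + 3034)*(-1/40299) = 8590*(-1/40299) = -8590/40299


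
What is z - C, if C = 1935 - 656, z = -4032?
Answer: -5311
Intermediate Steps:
C = 1279
z - C = -4032 - 1*1279 = -4032 - 1279 = -5311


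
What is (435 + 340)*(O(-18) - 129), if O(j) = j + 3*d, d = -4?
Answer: -123225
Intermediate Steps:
O(j) = -12 + j (O(j) = j + 3*(-4) = j - 12 = -12 + j)
(435 + 340)*(O(-18) - 129) = (435 + 340)*((-12 - 18) - 129) = 775*(-30 - 129) = 775*(-159) = -123225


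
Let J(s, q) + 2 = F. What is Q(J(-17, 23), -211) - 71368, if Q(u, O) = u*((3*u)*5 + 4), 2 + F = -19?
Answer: -63525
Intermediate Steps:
F = -21 (F = -2 - 19 = -21)
J(s, q) = -23 (J(s, q) = -2 - 21 = -23)
Q(u, O) = u*(4 + 15*u) (Q(u, O) = u*(15*u + 4) = u*(4 + 15*u))
Q(J(-17, 23), -211) - 71368 = -23*(4 + 15*(-23)) - 71368 = -23*(4 - 345) - 71368 = -23*(-341) - 71368 = 7843 - 71368 = -63525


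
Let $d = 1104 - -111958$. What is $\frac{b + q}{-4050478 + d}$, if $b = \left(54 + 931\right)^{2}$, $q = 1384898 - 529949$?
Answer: $- \frac{912587}{1968708} \approx -0.46355$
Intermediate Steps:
$q = 854949$
$b = 970225$ ($b = 985^{2} = 970225$)
$d = 113062$ ($d = 1104 + 111958 = 113062$)
$\frac{b + q}{-4050478 + d} = \frac{970225 + 854949}{-4050478 + 113062} = \frac{1825174}{-3937416} = 1825174 \left(- \frac{1}{3937416}\right) = - \frac{912587}{1968708}$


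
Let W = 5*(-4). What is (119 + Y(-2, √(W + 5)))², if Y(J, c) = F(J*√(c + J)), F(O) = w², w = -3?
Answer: 16384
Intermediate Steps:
W = -20
F(O) = 9 (F(O) = (-3)² = 9)
Y(J, c) = 9
(119 + Y(-2, √(W + 5)))² = (119 + 9)² = 128² = 16384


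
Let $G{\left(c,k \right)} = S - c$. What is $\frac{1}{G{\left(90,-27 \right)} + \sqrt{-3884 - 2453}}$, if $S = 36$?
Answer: $- \frac{54}{9253} - \frac{i \sqrt{6337}}{9253} \approx -0.0058359 - 0.0086032 i$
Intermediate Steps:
$G{\left(c,k \right)} = 36 - c$
$\frac{1}{G{\left(90,-27 \right)} + \sqrt{-3884 - 2453}} = \frac{1}{\left(36 - 90\right) + \sqrt{-3884 - 2453}} = \frac{1}{\left(36 - 90\right) + \sqrt{-6337}} = \frac{1}{-54 + i \sqrt{6337}}$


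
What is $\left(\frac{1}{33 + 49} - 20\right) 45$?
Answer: $- \frac{73755}{82} \approx -899.45$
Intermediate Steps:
$\left(\frac{1}{33 + 49} - 20\right) 45 = \left(\frac{1}{82} - 20\right) 45 = \left(- \frac{1639}{82}\right) 45 = - \frac{73755}{82}$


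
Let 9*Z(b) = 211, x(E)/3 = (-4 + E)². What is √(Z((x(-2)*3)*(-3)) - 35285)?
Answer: I*√317354/3 ≈ 187.78*I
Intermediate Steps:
x(E) = 3*(-4 + E)²
Z(b) = 211/9 (Z(b) = (⅑)*211 = 211/9)
√(Z((x(-2)*3)*(-3)) - 35285) = √(211/9 - 35285) = √(-317354/9) = I*√317354/3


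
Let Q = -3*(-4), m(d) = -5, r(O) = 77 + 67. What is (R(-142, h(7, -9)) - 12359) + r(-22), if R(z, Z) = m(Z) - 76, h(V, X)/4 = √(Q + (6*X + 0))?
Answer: -12296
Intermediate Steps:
r(O) = 144
Q = 12
h(V, X) = 4*√(12 + 6*X) (h(V, X) = 4*√(12 + (6*X + 0)) = 4*√(12 + 6*X))
R(z, Z) = -81 (R(z, Z) = -5 - 76 = -81)
(R(-142, h(7, -9)) - 12359) + r(-22) = (-81 - 12359) + 144 = -12440 + 144 = -12296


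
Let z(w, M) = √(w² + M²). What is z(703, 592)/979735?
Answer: 37*√617/979735 ≈ 0.00093807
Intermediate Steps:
z(w, M) = √(M² + w²)
z(703, 592)/979735 = √(592² + 703²)/979735 = √(350464 + 494209)*(1/979735) = √844673*(1/979735) = (37*√617)*(1/979735) = 37*√617/979735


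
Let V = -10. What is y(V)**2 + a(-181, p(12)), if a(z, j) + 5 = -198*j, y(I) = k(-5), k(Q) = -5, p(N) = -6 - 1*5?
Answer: 2198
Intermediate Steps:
p(N) = -11 (p(N) = -6 - 5 = -11)
y(I) = -5
a(z, j) = -5 - 198*j
y(V)**2 + a(-181, p(12)) = (-5)**2 + (-5 - 198*(-11)) = 25 + (-5 + 2178) = 25 + 2173 = 2198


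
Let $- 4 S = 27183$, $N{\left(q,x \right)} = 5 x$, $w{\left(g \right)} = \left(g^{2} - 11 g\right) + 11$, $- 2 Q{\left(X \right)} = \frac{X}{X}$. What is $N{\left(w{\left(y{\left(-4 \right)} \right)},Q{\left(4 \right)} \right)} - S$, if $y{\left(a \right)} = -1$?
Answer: $\frac{27173}{4} \approx 6793.3$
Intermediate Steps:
$Q{\left(X \right)} = - \frac{1}{2}$ ($Q{\left(X \right)} = - \frac{X \frac{1}{X}}{2} = \left(- \frac{1}{2}\right) 1 = - \frac{1}{2}$)
$w{\left(g \right)} = 11 + g^{2} - 11 g$
$S = - \frac{27183}{4}$ ($S = \left(- \frac{1}{4}\right) 27183 = - \frac{27183}{4} \approx -6795.8$)
$N{\left(w{\left(y{\left(-4 \right)} \right)},Q{\left(4 \right)} \right)} - S = 5 \left(- \frac{1}{2}\right) - - \frac{27183}{4} = - \frac{5}{2} + \frac{27183}{4} = \frac{27173}{4}$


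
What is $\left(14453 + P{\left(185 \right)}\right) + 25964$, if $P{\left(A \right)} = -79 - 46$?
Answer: $40292$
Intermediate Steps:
$P{\left(A \right)} = -125$ ($P{\left(A \right)} = -79 - 46 = -125$)
$\left(14453 + P{\left(185 \right)}\right) + 25964 = \left(14453 - 125\right) + 25964 = 14328 + 25964 = 40292$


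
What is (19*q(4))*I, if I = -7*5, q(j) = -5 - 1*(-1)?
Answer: 2660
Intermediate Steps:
q(j) = -4 (q(j) = -5 + 1 = -4)
I = -35
(19*q(4))*I = (19*(-4))*(-35) = -76*(-35) = 2660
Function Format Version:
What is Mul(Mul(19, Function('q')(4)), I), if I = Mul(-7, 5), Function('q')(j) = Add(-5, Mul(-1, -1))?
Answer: 2660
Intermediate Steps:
Function('q')(j) = -4 (Function('q')(j) = Add(-5, 1) = -4)
I = -35
Mul(Mul(19, Function('q')(4)), I) = Mul(Mul(19, -4), -35) = Mul(-76, -35) = 2660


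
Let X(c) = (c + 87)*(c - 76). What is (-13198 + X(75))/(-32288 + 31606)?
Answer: 6680/341 ≈ 19.589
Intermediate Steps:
X(c) = (-76 + c)*(87 + c) (X(c) = (87 + c)*(-76 + c) = (-76 + c)*(87 + c))
(-13198 + X(75))/(-32288 + 31606) = (-13198 + (-6612 + 75**2 + 11*75))/(-32288 + 31606) = (-13198 + (-6612 + 5625 + 825))/(-682) = (-13198 - 162)*(-1/682) = -13360*(-1/682) = 6680/341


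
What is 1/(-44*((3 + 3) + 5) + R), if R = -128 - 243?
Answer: -1/855 ≈ -0.0011696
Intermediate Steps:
R = -371
1/(-44*((3 + 3) + 5) + R) = 1/(-44*((3 + 3) + 5) - 371) = 1/(-44*(6 + 5) - 371) = 1/(-44*11 - 371) = 1/(-484 - 371) = 1/(-855) = -1/855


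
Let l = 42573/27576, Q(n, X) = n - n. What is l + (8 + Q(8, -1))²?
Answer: 602479/9192 ≈ 65.544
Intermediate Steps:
Q(n, X) = 0
l = 14191/9192 (l = 42573*(1/27576) = 14191/9192 ≈ 1.5438)
l + (8 + Q(8, -1))² = 14191/9192 + (8 + 0)² = 14191/9192 + 8² = 14191/9192 + 64 = 602479/9192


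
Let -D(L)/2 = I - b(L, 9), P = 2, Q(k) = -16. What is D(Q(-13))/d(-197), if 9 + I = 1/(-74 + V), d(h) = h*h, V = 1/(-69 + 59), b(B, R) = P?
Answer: 16322/28757469 ≈ 0.00056757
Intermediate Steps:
b(B, R) = 2
V = -1/10 (V = 1/(-10) = -1/10 ≈ -0.10000)
d(h) = h**2
I = -6679/741 (I = -9 + 1/(-74 - 1/10) = -9 + 1/(-741/10) = -9 - 10/741 = -6679/741 ≈ -9.0135)
D(L) = 16322/741 (D(L) = -2*(-6679/741 - 1*2) = -2*(-6679/741 - 2) = -2*(-8161/741) = 16322/741)
D(Q(-13))/d(-197) = 16322/(741*((-197)**2)) = (16322/741)/38809 = (16322/741)*(1/38809) = 16322/28757469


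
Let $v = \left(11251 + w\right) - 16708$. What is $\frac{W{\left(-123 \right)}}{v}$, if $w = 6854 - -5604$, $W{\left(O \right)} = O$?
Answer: $- \frac{123}{7001} \approx -0.017569$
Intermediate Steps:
$w = 12458$ ($w = 6854 + 5604 = 12458$)
$v = 7001$ ($v = \left(11251 + 12458\right) - 16708 = 23709 - 16708 = 7001$)
$\frac{W{\left(-123 \right)}}{v} = - \frac{123}{7001}$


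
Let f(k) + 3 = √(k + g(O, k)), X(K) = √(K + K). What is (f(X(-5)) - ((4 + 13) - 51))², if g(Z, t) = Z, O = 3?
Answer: (31 + √(3 + I*√10))² ≈ 1082.9 + 54.268*I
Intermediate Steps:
X(K) = √2*√K (X(K) = √(2*K) = √2*√K)
f(k) = -3 + √(3 + k) (f(k) = -3 + √(k + 3) = -3 + √(3 + k))
(f(X(-5)) - ((4 + 13) - 51))² = ((-3 + √(3 + √2*√(-5))) - ((4 + 13) - 51))² = ((-3 + √(3 + √2*(I*√5))) - (17 - 51))² = ((-3 + √(3 + I*√10)) - 1*(-34))² = ((-3 + √(3 + I*√10)) + 34)² = (31 + √(3 + I*√10))²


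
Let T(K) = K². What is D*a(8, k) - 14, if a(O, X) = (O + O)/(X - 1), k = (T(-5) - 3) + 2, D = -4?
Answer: -386/23 ≈ -16.783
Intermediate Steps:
k = 24 (k = ((-5)² - 3) + 2 = (25 - 3) + 2 = 22 + 2 = 24)
a(O, X) = 2*O/(-1 + X) (a(O, X) = (2*O)/(-1 + X) = 2*O/(-1 + X))
D*a(8, k) - 14 = -8*8/(-1 + 24) - 14 = -8*8/23 - 14 = -4*16/23 - 14 = -64/23 - 14 = -386/23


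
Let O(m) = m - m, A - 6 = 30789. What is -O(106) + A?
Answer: 30795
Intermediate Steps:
A = 30795 (A = 6 + 30789 = 30795)
O(m) = 0
-O(106) + A = -1*0 + 30795 = 0 + 30795 = 30795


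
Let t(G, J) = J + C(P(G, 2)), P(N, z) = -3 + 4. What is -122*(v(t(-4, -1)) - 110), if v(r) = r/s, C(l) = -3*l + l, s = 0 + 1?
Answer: 13786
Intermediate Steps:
s = 1
P(N, z) = 1
C(l) = -2*l
t(G, J) = -2 + J (t(G, J) = J - 2*1 = J - 2 = -2 + J)
v(r) = r (v(r) = r/1 = r*1 = r)
-122*(v(t(-4, -1)) - 110) = -122*((-2 - 1) - 110) = -122*(-3 - 110) = -122*(-113) = 13786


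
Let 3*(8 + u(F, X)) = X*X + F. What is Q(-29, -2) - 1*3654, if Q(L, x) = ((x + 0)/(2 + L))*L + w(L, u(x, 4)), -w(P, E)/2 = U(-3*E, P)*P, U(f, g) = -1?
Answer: -100282/27 ≈ -3714.1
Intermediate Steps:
u(F, X) = -8 + F/3 + X**2/3 (u(F, X) = -8 + (X*X + F)/3 = -8 + (X**2 + F)/3 = -8 + (F + X**2)/3 = -8 + (F/3 + X**2/3) = -8 + F/3 + X**2/3)
w(P, E) = 2*P (w(P, E) = -(-2)*P = 2*P)
Q(L, x) = 2*L + L*x/(2 + L) (Q(L, x) = ((x + 0)/(2 + L))*L + 2*L = (x/(2 + L))*L + 2*L = L*x/(2 + L) + 2*L = 2*L + L*x/(2 + L))
Q(-29, -2) - 1*3654 = -29*(4 - 2 + 2*(-29))/(2 - 29) - 1*3654 = -29*(4 - 2 - 58)/(-27) - 3654 = -29*(-1/27)*(-56) - 3654 = -1624/27 - 3654 = -100282/27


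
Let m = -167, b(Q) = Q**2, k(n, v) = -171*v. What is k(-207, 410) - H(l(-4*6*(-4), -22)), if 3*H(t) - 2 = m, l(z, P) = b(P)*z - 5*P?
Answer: -70055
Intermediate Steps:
l(z, P) = -5*P + z*P**2 (l(z, P) = P**2*z - 5*P = z*P**2 - 5*P = -5*P + z*P**2)
H(t) = -55 (H(t) = 2/3 + (1/3)*(-167) = 2/3 - 167/3 = -55)
k(-207, 410) - H(l(-4*6*(-4), -22)) = -171*410 - 1*(-55) = -70110 + 55 = -70055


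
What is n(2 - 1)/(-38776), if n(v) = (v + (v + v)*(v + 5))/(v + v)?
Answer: -13/77552 ≈ -0.00016763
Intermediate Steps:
n(v) = (v + 2*v*(5 + v))/(2*v) (n(v) = (v + (2*v)*(5 + v))/((2*v)) = (v + 2*v*(5 + v))*(1/(2*v)) = (v + 2*v*(5 + v))/(2*v))
n(2 - 1)/(-38776) = (11/2 + (2 - 1))/(-38776) = -(11/2 + 1)/38776 = -1/38776*13/2 = -13/77552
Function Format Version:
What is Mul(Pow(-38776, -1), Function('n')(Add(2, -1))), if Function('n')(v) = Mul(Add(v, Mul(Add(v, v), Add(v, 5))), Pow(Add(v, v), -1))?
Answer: Rational(-13, 77552) ≈ -0.00016763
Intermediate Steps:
Function('n')(v) = Mul(Rational(1, 2), Pow(v, -1), Add(v, Mul(2, v, Add(5, v)))) (Function('n')(v) = Mul(Add(v, Mul(Mul(2, v), Add(5, v))), Pow(Mul(2, v), -1)) = Mul(Add(v, Mul(2, v, Add(5, v))), Mul(Rational(1, 2), Pow(v, -1))) = Mul(Rational(1, 2), Pow(v, -1), Add(v, Mul(2, v, Add(5, v)))))
Mul(Pow(-38776, -1), Function('n')(Add(2, -1))) = Mul(Pow(-38776, -1), Add(Rational(11, 2), Add(2, -1))) = Mul(Rational(-1, 38776), Add(Rational(11, 2), 1)) = Mul(Rational(-1, 38776), Rational(13, 2)) = Rational(-13, 77552)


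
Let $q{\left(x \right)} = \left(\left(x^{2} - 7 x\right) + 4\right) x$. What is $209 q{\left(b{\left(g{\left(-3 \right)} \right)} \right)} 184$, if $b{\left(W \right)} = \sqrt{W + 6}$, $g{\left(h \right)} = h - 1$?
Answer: $-538384 + 230736 \sqrt{2} \approx -2.1207 \cdot 10^{5}$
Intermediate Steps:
$g{\left(h \right)} = -1 + h$
$b{\left(W \right)} = \sqrt{6 + W}$
$q{\left(x \right)} = x \left(4 + x^{2} - 7 x\right)$ ($q{\left(x \right)} = \left(4 + x^{2} - 7 x\right) x = x \left(4 + x^{2} - 7 x\right)$)
$209 q{\left(b{\left(g{\left(-3 \right)} \right)} \right)} 184 = 209 \sqrt{6 - 4} \left(4 + \left(\sqrt{6 - 4}\right)^{2} - 7 \sqrt{6 - 4}\right) 184 = 209 \sqrt{2} \left(4 + \left(\sqrt{2}\right)^{2} - 7 \sqrt{2}\right) 184 = 209 \sqrt{2} \left(4 + 2 - 7 \sqrt{2}\right) 184 = 209 \sqrt{2} \left(6 - 7 \sqrt{2}\right) 184 = 38456 \sqrt{2} \left(6 - 7 \sqrt{2}\right)$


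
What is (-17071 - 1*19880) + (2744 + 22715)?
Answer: -11492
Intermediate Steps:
(-17071 - 1*19880) + (2744 + 22715) = (-17071 - 19880) + 25459 = -36951 + 25459 = -11492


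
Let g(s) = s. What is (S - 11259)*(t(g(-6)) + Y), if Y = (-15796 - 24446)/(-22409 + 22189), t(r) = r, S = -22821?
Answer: -66323088/11 ≈ -6.0294e+6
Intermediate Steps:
Y = 20121/110 (Y = -40242/(-220) = -40242*(-1/220) = 20121/110 ≈ 182.92)
(S - 11259)*(t(g(-6)) + Y) = (-22821 - 11259)*(-6 + 20121/110) = -34080*19461/110 = -66323088/11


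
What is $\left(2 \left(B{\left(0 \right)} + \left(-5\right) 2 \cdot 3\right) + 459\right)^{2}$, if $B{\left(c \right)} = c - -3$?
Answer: $164025$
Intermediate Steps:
$B{\left(c \right)} = 3 + c$ ($B{\left(c \right)} = c + 3 = 3 + c$)
$\left(2 \left(B{\left(0 \right)} + \left(-5\right) 2 \cdot 3\right) + 459\right)^{2} = \left(2 \left(\left(3 + 0\right) + \left(-5\right) 2 \cdot 3\right) + 459\right)^{2} = \left(2 \left(3 - 30\right) + 459\right)^{2} = \left(2 \left(-27\right) + 459\right)^{2} = \left(-54 + 459\right)^{2} = 405^{2} = 164025$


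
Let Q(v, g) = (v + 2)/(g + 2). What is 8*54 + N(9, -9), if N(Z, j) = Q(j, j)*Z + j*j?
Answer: 522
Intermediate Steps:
Q(v, g) = (2 + v)/(2 + g)
N(Z, j) = Z + j² (N(Z, j) = ((2 + j)/(2 + j))*Z + j*j = 1*Z + j² = Z + j²)
8*54 + N(9, -9) = 8*54 + (9 + (-9)²) = 432 + (9 + 81) = 432 + 90 = 522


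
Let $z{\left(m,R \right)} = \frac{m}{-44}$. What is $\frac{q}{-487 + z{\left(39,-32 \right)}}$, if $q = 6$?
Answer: $- \frac{264}{21467} \approx -0.012298$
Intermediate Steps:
$z{\left(m,R \right)} = - \frac{m}{44}$ ($z{\left(m,R \right)} = m \left(- \frac{1}{44}\right) = - \frac{m}{44}$)
$\frac{q}{-487 + z{\left(39,-32 \right)}} = \frac{6}{-487 - \frac{39}{44}} = \frac{6}{- \frac{21467}{44}} = 6 \left(- \frac{44}{21467}\right) = - \frac{264}{21467}$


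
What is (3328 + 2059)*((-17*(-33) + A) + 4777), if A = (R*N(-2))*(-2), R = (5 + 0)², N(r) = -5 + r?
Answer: 30641256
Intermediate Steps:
R = 25 (R = 5² = 25)
A = 350 (A = (25*(-5 - 2))*(-2) = (25*(-7))*(-2) = -175*(-2) = 350)
(3328 + 2059)*((-17*(-33) + A) + 4777) = (3328 + 2059)*((-17*(-33) + 350) + 4777) = 5387*((561 + 350) + 4777) = 5387*(911 + 4777) = 5387*5688 = 30641256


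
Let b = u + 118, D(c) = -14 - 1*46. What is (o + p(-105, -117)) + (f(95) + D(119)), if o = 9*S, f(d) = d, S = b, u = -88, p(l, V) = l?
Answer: 200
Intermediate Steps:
D(c) = -60 (D(c) = -14 - 46 = -60)
b = 30 (b = -88 + 118 = 30)
S = 30
o = 270 (o = 9*30 = 270)
(o + p(-105, -117)) + (f(95) + D(119)) = (270 - 105) + (95 - 60) = 165 + 35 = 200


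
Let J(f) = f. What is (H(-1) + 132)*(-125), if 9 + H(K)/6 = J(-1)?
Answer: -9000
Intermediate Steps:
H(K) = -60 (H(K) = -54 + 6*(-1) = -54 - 6 = -60)
(H(-1) + 132)*(-125) = (-60 + 132)*(-125) = 72*(-125) = -9000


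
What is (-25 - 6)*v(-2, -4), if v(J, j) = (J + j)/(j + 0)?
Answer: -93/2 ≈ -46.500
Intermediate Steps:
v(J, j) = (J + j)/j
(-25 - 6)*v(-2, -4) = (-25 - 6)*((-2 - 4)/(-4)) = -(-31)*(-6)/4 = -31*3/2 = -93/2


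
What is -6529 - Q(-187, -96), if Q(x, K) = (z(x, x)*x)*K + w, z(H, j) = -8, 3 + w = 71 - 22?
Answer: 137041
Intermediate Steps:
w = 46 (w = -3 + (71 - 22) = -3 + 49 = 46)
Q(x, K) = 46 - 8*K*x (Q(x, K) = (-8*x)*K + 46 = -8*K*x + 46 = 46 - 8*K*x)
-6529 - Q(-187, -96) = -6529 - (46 - 8*(-96)*(-187)) = -6529 - (46 - 143616) = -6529 - 1*(-143570) = -6529 + 143570 = 137041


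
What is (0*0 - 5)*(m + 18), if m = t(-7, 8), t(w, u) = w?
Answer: -55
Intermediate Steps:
m = -7
(0*0 - 5)*(m + 18) = (0*0 - 5)*(-7 + 18) = (0 - 5)*11 = -5*11 = -55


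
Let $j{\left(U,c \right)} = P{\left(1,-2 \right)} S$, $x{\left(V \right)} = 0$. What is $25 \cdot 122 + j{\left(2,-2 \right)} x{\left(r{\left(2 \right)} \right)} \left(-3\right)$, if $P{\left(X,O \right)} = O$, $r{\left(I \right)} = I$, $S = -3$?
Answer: $3050$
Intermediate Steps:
$j{\left(U,c \right)} = 6$ ($j{\left(U,c \right)} = \left(-2\right) \left(-3\right) = 6$)
$25 \cdot 122 + j{\left(2,-2 \right)} x{\left(r{\left(2 \right)} \right)} \left(-3\right) = 25 \cdot 122 + 6 \cdot 0 \left(-3\right) = 3050 + 0 \left(-3\right) = 3050 + 0 = 3050$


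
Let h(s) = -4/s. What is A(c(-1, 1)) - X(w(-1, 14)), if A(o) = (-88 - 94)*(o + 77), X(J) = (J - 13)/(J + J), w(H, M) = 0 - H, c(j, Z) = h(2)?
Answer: -13644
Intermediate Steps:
c(j, Z) = -2 (c(j, Z) = -4/2 = -4*1/2 = -2)
w(H, M) = -H
X(J) = (-13 + J)/(2*J) (X(J) = (-13 + J)/((2*J)) = (-13 + J)*(1/(2*J)) = (-13 + J)/(2*J))
A(o) = -14014 - 182*o (A(o) = -182*(77 + o) = -14014 - 182*o)
A(c(-1, 1)) - X(w(-1, 14)) = (-14014 - 182*(-2)) - (-13 - 1*(-1))/(2*((-1*(-1)))) = (-14014 + 364) - (-13 + 1)/(2*1) = -13650 - (-12)/2 = -13650 - 1*(-6) = -13650 + 6 = -13644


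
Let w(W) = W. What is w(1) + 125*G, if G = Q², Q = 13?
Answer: 21126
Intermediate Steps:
G = 169 (G = 13² = 169)
w(1) + 125*G = 1 + 125*169 = 1 + 21125 = 21126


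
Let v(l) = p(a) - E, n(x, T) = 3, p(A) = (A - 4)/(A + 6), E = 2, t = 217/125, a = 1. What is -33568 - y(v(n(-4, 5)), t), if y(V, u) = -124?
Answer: -33444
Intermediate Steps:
t = 217/125 (t = 217*(1/125) = 217/125 ≈ 1.7360)
p(A) = (-4 + A)/(6 + A)
v(l) = -17/7 (v(l) = (-4 + 1)/(6 + 1) - 1*2 = -3/7 - 2 = -17/7)
-33568 - y(v(n(-4, 5)), t) = -33568 - 1*(-124) = -33568 + 124 = -33444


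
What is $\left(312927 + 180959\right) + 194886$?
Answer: $688772$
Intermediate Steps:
$\left(312927 + 180959\right) + 194886 = 493886 + 194886 = 688772$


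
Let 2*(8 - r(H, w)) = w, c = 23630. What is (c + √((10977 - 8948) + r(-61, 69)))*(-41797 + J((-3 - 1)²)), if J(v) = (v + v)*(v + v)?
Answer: -963465990 - 122319*√890/2 ≈ -9.6529e+8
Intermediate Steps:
r(H, w) = 8 - w/2
J(v) = 4*v² (J(v) = (2*v)*(2*v) = 4*v²)
(c + √((10977 - 8948) + r(-61, 69)))*(-41797 + J((-3 - 1)²)) = (23630 + √((10977 - 8948) + (8 - ½*69)))*(-41797 + 4*((-3 - 1)²)²) = (23630 + √(2029 + (8 - 69/2)))*(-41797 + 4*((-4)²)²) = (23630 + √(2029 - 53/2))*(-41797 + 4*16²) = (23630 + √(4005/2))*(-41797 + 4*256) = (23630 + 3*√890/2)*(-41797 + 1024) = (23630 + 3*√890/2)*(-40773) = -963465990 - 122319*√890/2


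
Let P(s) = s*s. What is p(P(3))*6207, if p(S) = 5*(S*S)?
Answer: 2513835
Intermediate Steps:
P(s) = s**2
p(S) = 5*S**2
p(P(3))*6207 = (5*(3**2)**2)*6207 = (5*9**2)*6207 = (5*81)*6207 = 405*6207 = 2513835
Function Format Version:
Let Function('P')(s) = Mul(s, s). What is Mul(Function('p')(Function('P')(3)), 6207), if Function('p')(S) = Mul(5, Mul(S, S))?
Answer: 2513835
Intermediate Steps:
Function('P')(s) = Pow(s, 2)
Function('p')(S) = Mul(5, Pow(S, 2))
Mul(Function('p')(Function('P')(3)), 6207) = Mul(Mul(5, Pow(Pow(3, 2), 2)), 6207) = Mul(Mul(5, Pow(9, 2)), 6207) = Mul(Mul(5, 81), 6207) = Mul(405, 6207) = 2513835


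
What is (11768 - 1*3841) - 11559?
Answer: -3632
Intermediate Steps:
(11768 - 1*3841) - 11559 = (11768 - 3841) - 11559 = 7927 - 11559 = -3632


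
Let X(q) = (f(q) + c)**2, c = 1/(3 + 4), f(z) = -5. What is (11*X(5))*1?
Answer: 12716/49 ≈ 259.51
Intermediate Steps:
c = 1/7 ≈ 0.14286
X(q) = 1156/49 (X(q) = (-5 + 1/7)**2 = (-34/7)**2 = 1156/49)
(11*X(5))*1 = (11*(1156/49))*1 = (12716/49)*1 = 12716/49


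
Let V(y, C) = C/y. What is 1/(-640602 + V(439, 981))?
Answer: -439/281223297 ≈ -1.5610e-6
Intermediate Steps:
1/(-640602 + V(439, 981)) = 1/(-640602 + 981/439) = 1/(-281223297/439) = -439/281223297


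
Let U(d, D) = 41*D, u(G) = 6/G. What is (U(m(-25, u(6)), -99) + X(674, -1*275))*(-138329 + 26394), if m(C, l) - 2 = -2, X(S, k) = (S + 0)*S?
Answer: -50395039895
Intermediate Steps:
X(S, k) = S² (X(S, k) = S*S = S²)
m(C, l) = 0 (m(C, l) = 2 - 2 = 0)
(U(m(-25, u(6)), -99) + X(674, -1*275))*(-138329 + 26394) = (41*(-99) + 674²)*(-138329 + 26394) = (-4059 + 454276)*(-111935) = 450217*(-111935) = -50395039895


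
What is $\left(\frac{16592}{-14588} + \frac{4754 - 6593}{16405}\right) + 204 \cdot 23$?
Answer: $\frac{280643077447}{59829035} \approx 4690.8$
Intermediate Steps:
$\left(\frac{16592}{-14588} + \frac{4754 - 6593}{16405}\right) + 204 \cdot 23 = \left(16592 \left(- \frac{1}{14588}\right) + \left(4754 - 6593\right) \frac{1}{16405}\right) + 4692 = \left(- \frac{4148}{3647} - \frac{1839}{16405}\right) + 4692 = - \frac{74754773}{59829035} + 4692 = \frac{280643077447}{59829035}$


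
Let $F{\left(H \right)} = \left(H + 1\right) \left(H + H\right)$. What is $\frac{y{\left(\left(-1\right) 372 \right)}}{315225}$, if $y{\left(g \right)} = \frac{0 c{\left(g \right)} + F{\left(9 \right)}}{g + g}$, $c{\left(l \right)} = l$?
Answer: $- \frac{1}{1302930} \approx -7.675 \cdot 10^{-7}$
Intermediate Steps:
$F{\left(H \right)} = 2 H \left(1 + H\right)$ ($F{\left(H \right)} = \left(1 + H\right) 2 H = 2 H \left(1 + H\right)$)
$y{\left(g \right)} = \frac{90}{g}$ ($y{\left(g \right)} = \frac{0 g + 2 \cdot 9 \left(1 + 9\right)}{g + g} = \frac{0 + 2 \cdot 9 \cdot 10}{2 g} = \left(0 + 180\right) \frac{1}{2 g} = 180 \frac{1}{2 g} = \frac{90}{g}$)
$\frac{y{\left(\left(-1\right) 372 \right)}}{315225} = \frac{90 \frac{1}{\left(-1\right) 372}}{315225} = \frac{90}{-372} \cdot \frac{1}{315225} = 90 \left(- \frac{1}{372}\right) \frac{1}{315225} = \left(- \frac{15}{62}\right) \frac{1}{315225} = - \frac{1}{1302930}$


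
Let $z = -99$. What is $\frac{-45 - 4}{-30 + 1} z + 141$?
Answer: $- \frac{762}{29} \approx -26.276$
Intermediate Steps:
$\frac{-45 - 4}{-30 + 1} z + 141 = \frac{-45 - 4}{-30 + 1} \left(-99\right) + 141 = - \frac{49}{-29} \left(-99\right) + 141 = \left(-49\right) \left(- \frac{1}{29}\right) \left(-99\right) + 141 = \frac{49}{29} \left(-99\right) + 141 = - \frac{4851}{29} + 141 = - \frac{762}{29}$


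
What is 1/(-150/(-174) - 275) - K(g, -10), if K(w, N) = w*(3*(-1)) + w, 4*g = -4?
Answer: -15929/7950 ≈ -2.0036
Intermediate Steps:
g = -1 (g = (¼)*(-4) = -1)
K(w, N) = -2*w (K(w, N) = w*(-3) + w = -3*w + w = -2*w)
1/(-150/(-174) - 275) - K(g, -10) = 1/(-150/(-174) - 275) - (-2)*(-1) = 1/(-150*(-1/174) - 275) - 1*2 = 1/(25/29 - 275) - 2 = 1/(-7950/29) - 2 = -29/7950 - 2 = -15929/7950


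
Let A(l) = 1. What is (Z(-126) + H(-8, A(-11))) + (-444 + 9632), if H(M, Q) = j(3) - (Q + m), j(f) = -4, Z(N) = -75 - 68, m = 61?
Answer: 8979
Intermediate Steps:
Z(N) = -143
H(M, Q) = -65 - Q (H(M, Q) = -4 - (Q + 61) = -4 - (61 + Q) = -4 + (-61 - Q) = -65 - Q)
(Z(-126) + H(-8, A(-11))) + (-444 + 9632) = (-143 + (-65 - 1*1)) + (-444 + 9632) = (-143 + (-65 - 1)) + 9188 = (-143 - 66) + 9188 = -209 + 9188 = 8979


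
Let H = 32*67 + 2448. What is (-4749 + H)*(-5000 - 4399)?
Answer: 1475643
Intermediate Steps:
H = 4592 (H = 2144 + 2448 = 4592)
(-4749 + H)*(-5000 - 4399) = (-4749 + 4592)*(-5000 - 4399) = -157*(-9399) = 1475643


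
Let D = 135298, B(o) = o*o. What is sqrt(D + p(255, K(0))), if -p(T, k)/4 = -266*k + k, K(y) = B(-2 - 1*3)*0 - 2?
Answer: sqrt(133178) ≈ 364.94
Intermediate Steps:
B(o) = o**2
K(y) = -2 (K(y) = (-2 - 1*3)**2*0 - 2 = (-2 - 3)**2*0 - 2 = (-5)**2*0 - 2 = 25*0 - 2 = 0 - 2 = -2)
p(T, k) = 1060*k (p(T, k) = -4*(-266*k + k) = -(-1060)*k = 1060*k)
sqrt(D + p(255, K(0))) = sqrt(135298 + 1060*(-2)) = sqrt(135298 - 2120) = sqrt(133178)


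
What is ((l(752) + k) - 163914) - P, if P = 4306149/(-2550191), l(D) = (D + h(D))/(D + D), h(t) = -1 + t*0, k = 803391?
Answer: 2452714280762465/3835487264 ≈ 6.3948e+5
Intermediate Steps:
h(t) = -1 (h(t) = -1 + 0 = -1)
l(D) = (-1 + D)/(2*D) (l(D) = (D - 1)/(D + D) = (-1 + D)/((2*D)) = (-1 + D)*(1/(2*D)) = (-1 + D)/(2*D))
P = -4306149/2550191 (P = 4306149*(-1/2550191) = -4306149/2550191 ≈ -1.6886)
((l(752) + k) - 163914) - P = (((½)*(-1 + 752)/752 + 803391) - 163914) - 1*(-4306149/2550191) = (((½)*(1/752)*751 + 803391) - 163914) + 4306149/2550191 = ((751/1504 + 803391) - 163914) + 4306149/2550191 = (1208300815/1504 - 163914) + 4306149/2550191 = 961774159/1504 + 4306149/2550191 = 2452714280762465/3835487264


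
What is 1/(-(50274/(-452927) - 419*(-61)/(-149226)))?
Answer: 67588484502/19078549117 ≈ 3.5426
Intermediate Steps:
1/(-(50274/(-452927) - 419*(-61)/(-149226))) = 1/(-(50274*(-1/452927) + 25559*(-1/149226))) = 1/(-(-50274/452927 - 25559/149226)) = 1/(-1*(-19078549117/67588484502)) = 1/(19078549117/67588484502) = 67588484502/19078549117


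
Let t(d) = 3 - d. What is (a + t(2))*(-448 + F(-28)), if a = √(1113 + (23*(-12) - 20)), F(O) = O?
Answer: -476 - 476*√817 ≈ -14082.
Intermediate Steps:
a = √817 (a = √(1113 + (-276 - 20)) = √(1113 - 296) = √817 ≈ 28.583)
(a + t(2))*(-448 + F(-28)) = (√817 + (3 - 1*2))*(-448 - 28) = (√817 + (3 - 2))*(-476) = (√817 + 1)*(-476) = (1 + √817)*(-476) = -476 - 476*√817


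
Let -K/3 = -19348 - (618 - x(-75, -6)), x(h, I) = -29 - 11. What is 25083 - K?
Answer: -34935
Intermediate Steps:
x(h, I) = -40
K = 60018 (K = -3*(-19348 - (618 - 1*(-40))) = -3*(-19348 - (618 + 40)) = -3*(-19348 - 1*658) = -3*(-19348 - 658) = -3*(-20006) = 60018)
25083 - K = 25083 - 1*60018 = 25083 - 60018 = -34935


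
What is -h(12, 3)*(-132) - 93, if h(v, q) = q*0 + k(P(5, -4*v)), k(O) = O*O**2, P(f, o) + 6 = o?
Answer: -20785341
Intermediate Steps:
P(f, o) = -6 + o
k(O) = O**3
h(v, q) = (-6 - 4*v)**3 (h(v, q) = q*0 + (-6 - 4*v)**3 = 0 + (-6 - 4*v)**3 = (-6 - 4*v)**3)
-h(12, 3)*(-132) - 93 = -(-8)*(3 + 2*12)**3*(-132) - 93 = -(-8)*(3 + 24)**3*(-132) - 93 = -(-8)*27**3*(-132) - 93 = -(-8)*19683*(-132) - 93 = -1*(-157464)*(-132) - 93 = 157464*(-132) - 93 = -20785248 - 93 = -20785341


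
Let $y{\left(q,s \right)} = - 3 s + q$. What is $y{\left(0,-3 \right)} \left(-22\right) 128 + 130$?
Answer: $-25214$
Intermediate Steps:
$y{\left(q,s \right)} = q - 3 s$
$y{\left(0,-3 \right)} \left(-22\right) 128 + 130 = \left(0 - -9\right) \left(-22\right) 128 + 130 = \left(0 + 9\right) \left(-22\right) 128 + 130 = 9 \left(-22\right) 128 + 130 = \left(-198\right) 128 + 130 = -25344 + 130 = -25214$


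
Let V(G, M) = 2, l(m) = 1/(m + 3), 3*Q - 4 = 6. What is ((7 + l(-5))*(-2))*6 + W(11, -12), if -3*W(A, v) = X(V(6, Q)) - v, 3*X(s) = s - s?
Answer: -82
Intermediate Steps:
Q = 10/3 (Q = 4/3 + (⅓)*6 = 4/3 + 2 = 10/3 ≈ 3.3333)
l(m) = 1/(3 + m)
X(s) = 0 (X(s) = (s - s)/3 = (⅓)*0 = 0)
W(A, v) = v/3 (W(A, v) = -(0 - v)/3 = -(-1)*v/3 = v/3)
((7 + l(-5))*(-2))*6 + W(11, -12) = ((7 + 1/(3 - 5))*(-2))*6 + (⅓)*(-12) = ((7 + 1/(-2))*(-2))*6 - 4 = ((7 - ½)*(-2))*6 - 4 = ((13/2)*(-2))*6 - 4 = -13*6 - 4 = -78 - 4 = -82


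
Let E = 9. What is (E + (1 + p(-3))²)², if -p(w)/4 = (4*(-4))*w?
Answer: 1331520100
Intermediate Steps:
p(w) = 64*w (p(w) = -4*4*(-4)*w = -(-64)*w = 64*w)
(E + (1 + p(-3))²)² = (9 + (1 + 64*(-3))²)² = (9 + (1 - 192)²)² = (9 + (-191)²)² = (9 + 36481)² = 36490² = 1331520100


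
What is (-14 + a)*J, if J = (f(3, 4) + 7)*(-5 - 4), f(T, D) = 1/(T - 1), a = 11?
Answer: 405/2 ≈ 202.50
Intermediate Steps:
f(T, D) = 1/(-1 + T)
J = -135/2 (J = (1/(-1 + 3) + 7)*(-5 - 4) = (1/2 + 7)*(-9) = (15/2)*(-9) = -135/2 ≈ -67.500)
(-14 + a)*J = (-14 + 11)*(-135/2) = -3*(-135/2) = 405/2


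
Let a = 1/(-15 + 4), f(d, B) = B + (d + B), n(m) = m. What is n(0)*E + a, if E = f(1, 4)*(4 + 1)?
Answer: -1/11 ≈ -0.090909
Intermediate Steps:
f(d, B) = d + 2*B (f(d, B) = B + (B + d) = d + 2*B)
a = -1/11 (a = 1/(-11) = -1/11 ≈ -0.090909)
E = 45 (E = (1 + 2*4)*(4 + 1) = (1 + 8)*5 = 9*5 = 45)
n(0)*E + a = 0*45 - 1/11 = 0 - 1/11 = -1/11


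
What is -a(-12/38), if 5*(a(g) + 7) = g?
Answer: 671/95 ≈ 7.0632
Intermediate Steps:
a(g) = -7 + g/5
-a(-12/38) = -(-7 + (-12/38)/5) = -(-7 + (-12*1/38)/5) = -(-7 + (1/5)*(-6/19)) = -(-7 - 6/95) = -1*(-671/95) = 671/95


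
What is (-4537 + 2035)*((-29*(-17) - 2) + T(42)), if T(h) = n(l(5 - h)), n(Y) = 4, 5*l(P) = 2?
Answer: -1238490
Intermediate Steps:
l(P) = ⅖ (l(P) = (⅕)*2 = ⅖)
T(h) = 4
(-4537 + 2035)*((-29*(-17) - 2) + T(42)) = (-4537 + 2035)*((-29*(-17) - 2) + 4) = -2502*((493 - 2) + 4) = -2502*(491 + 4) = -2502*495 = -1238490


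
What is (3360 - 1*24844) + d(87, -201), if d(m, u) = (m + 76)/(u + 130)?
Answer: -1525527/71 ≈ -21486.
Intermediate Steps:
d(m, u) = (76 + m)/(130 + u)
(3360 - 1*24844) + d(87, -201) = (3360 - 1*24844) + (76 + 87)/(130 - 201) = (3360 - 24844) + 163/(-71) = -21484 - 1/71*163 = -21484 - 163/71 = -1525527/71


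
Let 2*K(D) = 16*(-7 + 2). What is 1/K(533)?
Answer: -1/40 ≈ -0.025000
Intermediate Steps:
K(D) = -40 (K(D) = (16*(-7 + 2))/2 = (16*(-5))/2 = (1/2)*(-80) = -40)
1/K(533) = 1/(-40) = -1/40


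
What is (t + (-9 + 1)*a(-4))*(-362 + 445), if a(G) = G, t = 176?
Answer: 17264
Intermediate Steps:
(t + (-9 + 1)*a(-4))*(-362 + 445) = (176 + (-9 + 1)*(-4))*(-362 + 445) = (176 - 8*(-4))*83 = (176 + 32)*83 = 208*83 = 17264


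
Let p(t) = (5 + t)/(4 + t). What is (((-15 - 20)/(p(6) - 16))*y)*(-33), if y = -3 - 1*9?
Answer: 138600/149 ≈ 930.20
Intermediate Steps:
p(t) = (5 + t)/(4 + t)
y = -12 (y = -3 - 9 = -12)
(((-15 - 20)/(p(6) - 16))*y)*(-33) = (((-15 - 20)/((5 + 6)/(4 + 6) - 16))*(-12))*(-33) = (-35/(11/10 - 16)*(-12))*(-33) = (-35/(-149/10)*(-12))*(-33) = (-35*(-10/149)*(-12))*(-33) = ((350/149)*(-12))*(-33) = -4200/149*(-33) = 138600/149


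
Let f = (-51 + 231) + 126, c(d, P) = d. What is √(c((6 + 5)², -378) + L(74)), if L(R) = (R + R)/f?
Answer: √315979/51 ≈ 11.022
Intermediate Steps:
f = 306 (f = 180 + 126 = 306)
L(R) = R/153 (L(R) = (R + R)/306 = (2*R)*(1/306) = R/153)
√(c((6 + 5)², -378) + L(74)) = √((6 + 5)² + (1/153)*74) = √(11² + 74/153) = √(121 + 74/153) = √(18587/153) = √315979/51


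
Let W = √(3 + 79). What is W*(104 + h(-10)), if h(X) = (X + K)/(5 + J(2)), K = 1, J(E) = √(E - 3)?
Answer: √82*(2659 + 9*I)/26 ≈ 926.09 + 3.1346*I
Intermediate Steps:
J(E) = √(-3 + E)
W = √82 ≈ 9.0554
h(X) = (1 + X)*(5 - I)/26 (h(X) = (X + 1)/(5 + √(-3 + 2)) = (1 + X)/(5 + √(-1)) = (1 + X)/(5 + I) = (1 + X)*((5 - I)/26) = (1 + X)*(5 - I)/26)
W*(104 + h(-10)) = √82*(104 + (1 - 10)*(5 - I)/26) = √82*(104 + (1/26)*(-9)*(5 - I)) = √82*(104 + (-45/26 + 9*I/26)) = √82*(2659/26 + 9*I/26)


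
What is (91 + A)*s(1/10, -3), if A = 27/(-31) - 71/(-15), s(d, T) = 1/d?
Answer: 88222/93 ≈ 948.62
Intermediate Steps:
A = 1796/465 (A = 27*(-1/31) - 71*(-1/15) = -27/31 + 71/15 = 1796/465 ≈ 3.8624)
(91 + A)*s(1/10, -3) = (91 + 1796/465)/(1/10) = 44111/(465*(⅒)) = (44111/465)*10 = 88222/93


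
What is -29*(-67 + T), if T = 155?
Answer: -2552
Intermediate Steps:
-29*(-67 + T) = -29*(-67 + 155) = -29*88 = -2552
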